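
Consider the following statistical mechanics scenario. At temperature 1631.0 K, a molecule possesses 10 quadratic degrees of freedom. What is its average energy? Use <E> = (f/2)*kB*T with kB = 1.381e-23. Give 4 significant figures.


Step 1: f/2 = 10/2 = 5
Step 2: kB*T = 1.381e-23 * 1631.0 = 2.252e-20
Step 3: <E> = 5 * 2.252e-20 = 1.126e-19 J

1.126e-19


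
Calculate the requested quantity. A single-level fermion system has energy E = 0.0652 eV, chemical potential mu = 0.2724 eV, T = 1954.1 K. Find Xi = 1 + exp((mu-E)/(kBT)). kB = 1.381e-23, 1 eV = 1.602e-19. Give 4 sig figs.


Step 1: (mu - E) = 0.2724 - 0.0652 = 0.2072 eV
Step 2: x = (mu-E)*eV/(kB*T) = 0.2072*1.602e-19/(1.381e-23*1954.1) = 1.23
Step 3: exp(x) = 3.421
Step 4: Xi = 1 + 3.421 = 4.421

4.421


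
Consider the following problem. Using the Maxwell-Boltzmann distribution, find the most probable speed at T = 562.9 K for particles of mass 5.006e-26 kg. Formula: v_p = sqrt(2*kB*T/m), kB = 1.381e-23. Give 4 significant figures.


Step 1: Numerator = 2*kB*T = 2*1.381e-23*562.9 = 1.555e-20
Step 2: Ratio = 1.555e-20 / 5.006e-26 = 3.106e+05
Step 3: v_p = sqrt(3.106e+05) = 557.3 m/s

557.3


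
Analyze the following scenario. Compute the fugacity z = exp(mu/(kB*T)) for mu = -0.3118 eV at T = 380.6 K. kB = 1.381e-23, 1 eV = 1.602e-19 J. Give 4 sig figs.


Step 1: Convert mu to Joules: -0.3118*1.602e-19 = -4.995e-20 J
Step 2: kB*T = 1.381e-23*380.6 = 5.256e-21 J
Step 3: mu/(kB*T) = -9.503
Step 4: z = exp(-9.503) = 7.46e-05

7.46e-05


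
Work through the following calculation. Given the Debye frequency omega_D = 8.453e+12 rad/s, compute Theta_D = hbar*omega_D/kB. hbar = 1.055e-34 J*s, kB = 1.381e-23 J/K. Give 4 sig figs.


Step 1: hbar*omega_D = 1.055e-34 * 8.453e+12 = 8.918e-22 J
Step 2: Theta_D = 8.918e-22 / 1.381e-23
Step 3: Theta_D = 64.58 K

64.58


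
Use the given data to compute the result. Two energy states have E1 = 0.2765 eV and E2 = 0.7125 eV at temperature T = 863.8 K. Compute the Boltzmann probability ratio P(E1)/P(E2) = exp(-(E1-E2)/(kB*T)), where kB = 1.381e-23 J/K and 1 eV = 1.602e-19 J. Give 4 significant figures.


Step 1: Compute energy difference dE = E1 - E2 = 0.2765 - 0.7125 = -0.436 eV
Step 2: Convert to Joules: dE_J = -0.436 * 1.602e-19 = -6.985e-20 J
Step 3: Compute exponent = -dE_J / (kB * T) = -(-6.985e-20) / (1.381e-23 * 863.8) = 5.855
Step 4: P(E1)/P(E2) = exp(5.855) = 349

349


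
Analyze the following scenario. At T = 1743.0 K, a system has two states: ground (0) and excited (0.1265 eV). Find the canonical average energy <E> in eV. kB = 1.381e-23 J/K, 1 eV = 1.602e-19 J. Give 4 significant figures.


Step 1: beta*E = 0.1265*1.602e-19/(1.381e-23*1743.0) = 0.8419
Step 2: exp(-beta*E) = 0.4309
Step 3: <E> = 0.1265*0.4309/(1+0.4309) = 0.03809 eV

0.03809


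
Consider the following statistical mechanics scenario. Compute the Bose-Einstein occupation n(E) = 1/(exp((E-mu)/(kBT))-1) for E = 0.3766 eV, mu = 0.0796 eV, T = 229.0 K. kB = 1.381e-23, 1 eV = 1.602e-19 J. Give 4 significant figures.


Step 1: (E - mu) = 0.297 eV
Step 2: x = (E-mu)*eV/(kB*T) = 0.297*1.602e-19/(1.381e-23*229.0) = 15.04
Step 3: exp(x) = 3.419e+06
Step 4: n = 1/(exp(x)-1) = 2.925e-07

2.925e-07


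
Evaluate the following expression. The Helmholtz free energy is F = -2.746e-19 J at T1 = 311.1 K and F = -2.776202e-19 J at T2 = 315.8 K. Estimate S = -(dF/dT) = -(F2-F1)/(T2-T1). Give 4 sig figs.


Step 1: dF = F2 - F1 = -2.776202e-19 - (-2.746e-19) = -3.0202e-21 J
Step 2: dT = T2 - T1 = 315.8 - 311.1 = 4.7 K
Step 3: S = -dF/dT = -(-3.0202e-21)/4.7 = 6.426e-22 J/K

6.426e-22


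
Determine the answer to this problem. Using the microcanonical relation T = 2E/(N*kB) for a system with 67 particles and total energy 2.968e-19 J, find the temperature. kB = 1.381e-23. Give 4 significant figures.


Step 1: Numerator = 2*E = 2*2.968e-19 = 5.936e-19 J
Step 2: Denominator = N*kB = 67*1.381e-23 = 9.253e-22
Step 3: T = 5.936e-19 / 9.253e-22 = 641.5 K

641.5


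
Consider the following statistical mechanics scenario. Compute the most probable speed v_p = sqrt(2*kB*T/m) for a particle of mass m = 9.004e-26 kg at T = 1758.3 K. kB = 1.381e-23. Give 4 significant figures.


Step 1: Numerator = 2*kB*T = 2*1.381e-23*1758.3 = 4.856e-20
Step 2: Ratio = 4.856e-20 / 9.004e-26 = 5.394e+05
Step 3: v_p = sqrt(5.394e+05) = 734.4 m/s

734.4


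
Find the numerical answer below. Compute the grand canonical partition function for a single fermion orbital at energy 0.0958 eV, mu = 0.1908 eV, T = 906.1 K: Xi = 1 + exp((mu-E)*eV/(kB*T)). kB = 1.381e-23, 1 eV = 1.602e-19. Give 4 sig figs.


Step 1: (mu - E) = 0.1908 - 0.0958 = 0.095 eV
Step 2: x = (mu-E)*eV/(kB*T) = 0.095*1.602e-19/(1.381e-23*906.1) = 1.216
Step 3: exp(x) = 3.374
Step 4: Xi = 1 + 3.374 = 4.374

4.374


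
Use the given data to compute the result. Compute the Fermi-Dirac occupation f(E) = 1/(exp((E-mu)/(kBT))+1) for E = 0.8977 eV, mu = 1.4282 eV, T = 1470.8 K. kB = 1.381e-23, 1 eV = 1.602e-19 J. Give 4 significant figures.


Step 1: (E - mu) = 0.8977 - 1.4282 = -0.5305 eV
Step 2: Convert: (E-mu)*eV = -8.499e-20 J
Step 3: x = (E-mu)*eV/(kB*T) = -4.184
Step 4: f = 1/(exp(-4.184)+1) = 0.985

0.985


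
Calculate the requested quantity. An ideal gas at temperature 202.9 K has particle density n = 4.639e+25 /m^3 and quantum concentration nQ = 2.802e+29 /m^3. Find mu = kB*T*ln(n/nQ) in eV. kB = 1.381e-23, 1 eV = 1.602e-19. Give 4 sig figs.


Step 1: n/nQ = 4.639e+25/2.802e+29 = 0.0001656
Step 2: ln(n/nQ) = -8.706
Step 3: mu = kB*T*ln(n/nQ) = 2.802e-21*-8.706 = -2.44e-20 J
Step 4: Convert to eV: -2.44e-20/1.602e-19 = -0.1523 eV

-0.1523


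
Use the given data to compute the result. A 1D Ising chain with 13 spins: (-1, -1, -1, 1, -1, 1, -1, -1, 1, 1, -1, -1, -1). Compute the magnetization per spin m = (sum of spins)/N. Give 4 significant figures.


Step 1: Count up spins (+1): 4, down spins (-1): 9
Step 2: Total magnetization M = 4 - 9 = -5
Step 3: m = M/N = -5/13 = -0.3846

-0.3846


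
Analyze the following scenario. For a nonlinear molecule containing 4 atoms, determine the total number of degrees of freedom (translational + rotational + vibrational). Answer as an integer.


Step 1: Translational DOF = 3
Step 2: Rotational DOF (nonlinear) = 3
Step 3: Vibrational DOF = 3*4 - 6 = 6
Step 4: Total = 3 + 3 + 6 = 12

12


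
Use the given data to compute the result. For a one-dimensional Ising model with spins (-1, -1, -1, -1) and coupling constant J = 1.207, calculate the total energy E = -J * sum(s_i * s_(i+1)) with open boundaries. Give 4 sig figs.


Step 1: Nearest-neighbor products: 1, 1, 1
Step 2: Sum of products = 3
Step 3: E = -1.207 * 3 = -3.621

-3.621


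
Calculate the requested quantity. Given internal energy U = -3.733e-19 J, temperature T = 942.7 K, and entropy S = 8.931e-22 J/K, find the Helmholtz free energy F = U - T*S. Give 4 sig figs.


Step 1: T*S = 942.7 * 8.931e-22 = 8.419e-19 J
Step 2: F = U - T*S = -3.733e-19 - 8.419e-19
Step 3: F = -1.215e-18 J

-1.215e-18


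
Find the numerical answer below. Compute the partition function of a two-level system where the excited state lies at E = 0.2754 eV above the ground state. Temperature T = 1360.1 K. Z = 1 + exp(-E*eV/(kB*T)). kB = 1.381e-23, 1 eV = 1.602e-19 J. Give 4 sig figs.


Step 1: Compute beta*E = E*eV/(kB*T) = 0.2754*1.602e-19/(1.381e-23*1360.1) = 2.349
Step 2: exp(-beta*E) = exp(-2.349) = 0.09548
Step 3: Z = 1 + 0.09548 = 1.095

1.095


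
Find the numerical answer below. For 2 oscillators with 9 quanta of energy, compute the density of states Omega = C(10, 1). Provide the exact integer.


Step 1: Use binomial coefficient C(10, 1)
Step 2: Numerator = 10! / 9!
Step 3: Denominator = 1!
Step 4: Omega = 10

10


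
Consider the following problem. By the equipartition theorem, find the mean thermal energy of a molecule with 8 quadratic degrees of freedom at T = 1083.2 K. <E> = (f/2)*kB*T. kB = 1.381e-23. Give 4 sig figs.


Step 1: f/2 = 8/2 = 4
Step 2: kB*T = 1.381e-23 * 1083.2 = 1.496e-20
Step 3: <E> = 4 * 1.496e-20 = 5.984e-20 J

5.984e-20


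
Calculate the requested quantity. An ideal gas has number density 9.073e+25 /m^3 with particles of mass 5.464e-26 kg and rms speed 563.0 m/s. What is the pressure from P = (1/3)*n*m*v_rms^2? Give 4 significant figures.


Step 1: v_rms^2 = 563.0^2 = 3.17e+05
Step 2: n*m = 9.073e+25*5.464e-26 = 4.957
Step 3: P = (1/3)*4.957*3.17e+05 = 5.238e+05 Pa

5.238e+05


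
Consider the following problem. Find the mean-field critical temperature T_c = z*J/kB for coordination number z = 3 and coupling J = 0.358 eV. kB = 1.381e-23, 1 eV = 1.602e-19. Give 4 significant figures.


Step 1: z*J = 3*0.358 = 1.074 eV
Step 2: Convert to Joules: 1.074*1.602e-19 = 1.721e-19 J
Step 3: T_c = 1.721e-19 / 1.381e-23 = 1.246e+04 K

1.246e+04


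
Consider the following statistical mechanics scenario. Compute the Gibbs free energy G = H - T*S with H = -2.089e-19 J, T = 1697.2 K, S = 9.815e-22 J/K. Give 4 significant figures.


Step 1: T*S = 1697.2 * 9.815e-22 = 1.666e-18 J
Step 2: G = H - T*S = -2.089e-19 - 1.666e-18
Step 3: G = -1.875e-18 J

-1.875e-18


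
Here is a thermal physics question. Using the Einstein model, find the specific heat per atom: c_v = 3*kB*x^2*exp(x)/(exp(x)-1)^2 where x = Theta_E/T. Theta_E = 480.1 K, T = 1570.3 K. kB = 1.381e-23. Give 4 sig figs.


Step 1: x = Theta_E/T = 480.1/1570.3 = 0.3057
Step 2: x^2 = 0.09348
Step 3: exp(x) = 1.358
Step 4: c_v = 3*1.381e-23*0.09348*1.358/(1.358-1)^2 = 4.111e-23

4.111e-23


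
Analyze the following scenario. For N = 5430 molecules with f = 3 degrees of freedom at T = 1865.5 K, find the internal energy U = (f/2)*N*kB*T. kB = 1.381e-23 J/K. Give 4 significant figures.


Step 1: f/2 = 3/2 = 1.5
Step 2: N*kB*T = 5430*1.381e-23*1865.5 = 1.399e-16
Step 3: U = 1.5 * 1.399e-16 = 2.098e-16 J

2.098e-16


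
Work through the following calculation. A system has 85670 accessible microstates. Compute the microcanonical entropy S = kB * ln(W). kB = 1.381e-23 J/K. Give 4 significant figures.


Step 1: ln(W) = ln(85670) = 11.36
Step 2: S = kB * ln(W) = 1.381e-23 * 11.36
Step 3: S = 1.569e-22 J/K

1.569e-22


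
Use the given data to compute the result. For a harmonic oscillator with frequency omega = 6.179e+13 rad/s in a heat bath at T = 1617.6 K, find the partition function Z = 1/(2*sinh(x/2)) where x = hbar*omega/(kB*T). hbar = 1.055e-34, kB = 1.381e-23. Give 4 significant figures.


Step 1: Compute x = hbar*omega/(kB*T) = 1.055e-34*6.179e+13/(1.381e-23*1617.6) = 0.2918
Step 2: x/2 = 0.1459
Step 3: sinh(x/2) = 0.1464
Step 4: Z = 1/(2*0.1464) = 3.415

3.415


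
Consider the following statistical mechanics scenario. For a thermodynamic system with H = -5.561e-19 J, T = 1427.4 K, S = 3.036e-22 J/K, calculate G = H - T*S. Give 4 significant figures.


Step 1: T*S = 1427.4 * 3.036e-22 = 4.334e-19 J
Step 2: G = H - T*S = -5.561e-19 - 4.334e-19
Step 3: G = -9.895e-19 J

-9.895e-19


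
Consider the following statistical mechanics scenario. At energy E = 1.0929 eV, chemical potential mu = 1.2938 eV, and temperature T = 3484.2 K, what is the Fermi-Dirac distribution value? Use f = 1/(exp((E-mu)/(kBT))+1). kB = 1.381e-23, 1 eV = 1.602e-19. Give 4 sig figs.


Step 1: (E - mu) = 1.0929 - 1.2938 = -0.2009 eV
Step 2: Convert: (E-mu)*eV = -3.218e-20 J
Step 3: x = (E-mu)*eV/(kB*T) = -0.6689
Step 4: f = 1/(exp(-0.6689)+1) = 0.6613

0.6613


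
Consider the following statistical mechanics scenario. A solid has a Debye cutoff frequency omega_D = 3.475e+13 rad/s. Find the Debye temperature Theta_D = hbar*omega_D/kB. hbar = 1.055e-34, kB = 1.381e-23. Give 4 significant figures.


Step 1: hbar*omega_D = 1.055e-34 * 3.475e+13 = 3.666e-21 J
Step 2: Theta_D = 3.666e-21 / 1.381e-23
Step 3: Theta_D = 265.5 K

265.5


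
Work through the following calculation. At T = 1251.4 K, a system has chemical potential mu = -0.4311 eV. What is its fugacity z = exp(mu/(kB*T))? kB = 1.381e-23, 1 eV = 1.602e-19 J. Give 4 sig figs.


Step 1: Convert mu to Joules: -0.4311*1.602e-19 = -6.906e-20 J
Step 2: kB*T = 1.381e-23*1251.4 = 1.728e-20 J
Step 3: mu/(kB*T) = -3.996
Step 4: z = exp(-3.996) = 0.01838

0.01838


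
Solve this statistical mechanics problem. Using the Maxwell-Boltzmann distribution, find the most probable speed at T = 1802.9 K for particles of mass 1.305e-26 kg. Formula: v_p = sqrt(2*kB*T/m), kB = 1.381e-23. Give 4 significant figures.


Step 1: Numerator = 2*kB*T = 2*1.381e-23*1802.9 = 4.98e-20
Step 2: Ratio = 4.98e-20 / 1.305e-26 = 3.816e+06
Step 3: v_p = sqrt(3.816e+06) = 1953 m/s

1953


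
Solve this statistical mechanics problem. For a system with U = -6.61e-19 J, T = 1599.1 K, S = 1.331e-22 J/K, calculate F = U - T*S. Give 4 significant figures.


Step 1: T*S = 1599.1 * 1.331e-22 = 2.128e-19 J
Step 2: F = U - T*S = -6.61e-19 - 2.128e-19
Step 3: F = -8.738e-19 J

-8.738e-19


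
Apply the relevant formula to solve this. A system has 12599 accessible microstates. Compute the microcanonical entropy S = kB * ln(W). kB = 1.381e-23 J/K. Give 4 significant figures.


Step 1: ln(W) = ln(12599) = 9.441
Step 2: S = kB * ln(W) = 1.381e-23 * 9.441
Step 3: S = 1.304e-22 J/K

1.304e-22


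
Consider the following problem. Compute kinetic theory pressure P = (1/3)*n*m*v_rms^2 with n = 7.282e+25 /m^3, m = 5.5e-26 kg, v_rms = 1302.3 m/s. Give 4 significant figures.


Step 1: v_rms^2 = 1302.3^2 = 1.696e+06
Step 2: n*m = 7.282e+25*5.5e-26 = 4.005
Step 3: P = (1/3)*4.005*1.696e+06 = 2.264e+06 Pa

2.264e+06


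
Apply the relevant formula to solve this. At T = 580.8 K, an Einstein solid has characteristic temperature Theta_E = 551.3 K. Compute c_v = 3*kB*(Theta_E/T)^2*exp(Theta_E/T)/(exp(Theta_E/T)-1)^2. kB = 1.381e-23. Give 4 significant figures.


Step 1: x = Theta_E/T = 551.3/580.8 = 0.9492
Step 2: x^2 = 0.901
Step 3: exp(x) = 2.584
Step 4: c_v = 3*1.381e-23*0.901*2.584/(2.584-1)^2 = 3.845e-23

3.845e-23


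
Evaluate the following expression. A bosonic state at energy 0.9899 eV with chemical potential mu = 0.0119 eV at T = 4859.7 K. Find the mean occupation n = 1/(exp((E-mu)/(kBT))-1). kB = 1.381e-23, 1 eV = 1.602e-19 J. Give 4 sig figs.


Step 1: (E - mu) = 0.978 eV
Step 2: x = (E-mu)*eV/(kB*T) = 0.978*1.602e-19/(1.381e-23*4859.7) = 2.335
Step 3: exp(x) = 10.32
Step 4: n = 1/(exp(x)-1) = 0.1072

0.1072


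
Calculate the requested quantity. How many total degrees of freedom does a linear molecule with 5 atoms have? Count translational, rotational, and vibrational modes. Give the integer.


Step 1: Translational DOF = 3
Step 2: Rotational DOF (linear) = 2
Step 3: Vibrational DOF = 3*5 - 5 = 10
Step 4: Total = 3 + 2 + 10 = 15

15


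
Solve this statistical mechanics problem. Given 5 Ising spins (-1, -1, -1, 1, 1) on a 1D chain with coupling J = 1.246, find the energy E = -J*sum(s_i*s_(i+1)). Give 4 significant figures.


Step 1: Nearest-neighbor products: 1, 1, -1, 1
Step 2: Sum of products = 2
Step 3: E = -1.246 * 2 = -2.492

-2.492


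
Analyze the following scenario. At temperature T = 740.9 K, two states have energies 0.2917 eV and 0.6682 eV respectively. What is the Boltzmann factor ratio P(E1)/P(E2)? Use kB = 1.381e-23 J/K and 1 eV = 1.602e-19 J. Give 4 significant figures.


Step 1: Compute energy difference dE = E1 - E2 = 0.2917 - 0.6682 = -0.3765 eV
Step 2: Convert to Joules: dE_J = -0.3765 * 1.602e-19 = -6.032e-20 J
Step 3: Compute exponent = -dE_J / (kB * T) = -(-6.032e-20) / (1.381e-23 * 740.9) = 5.895
Step 4: P(E1)/P(E2) = exp(5.895) = 363.2

363.2


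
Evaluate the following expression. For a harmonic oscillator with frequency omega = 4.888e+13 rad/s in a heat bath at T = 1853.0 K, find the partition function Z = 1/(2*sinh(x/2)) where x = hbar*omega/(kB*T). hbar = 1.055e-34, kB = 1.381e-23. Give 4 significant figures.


Step 1: Compute x = hbar*omega/(kB*T) = 1.055e-34*4.888e+13/(1.381e-23*1853.0) = 0.2015
Step 2: x/2 = 0.1008
Step 3: sinh(x/2) = 0.1009
Step 4: Z = 1/(2*0.1009) = 4.954

4.954


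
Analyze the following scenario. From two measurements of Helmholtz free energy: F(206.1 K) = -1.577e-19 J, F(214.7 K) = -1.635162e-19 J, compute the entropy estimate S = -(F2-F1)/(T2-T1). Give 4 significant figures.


Step 1: dF = F2 - F1 = -1.635162e-19 - (-1.577e-19) = -5.8162e-21 J
Step 2: dT = T2 - T1 = 214.7 - 206.1 = 8.6 K
Step 3: S = -dF/dT = -(-5.8162e-21)/8.6 = 6.763e-22 J/K

6.763e-22


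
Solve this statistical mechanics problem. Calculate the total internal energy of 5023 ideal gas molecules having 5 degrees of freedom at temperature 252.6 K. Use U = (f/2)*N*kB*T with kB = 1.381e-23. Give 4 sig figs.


Step 1: f/2 = 5/2 = 2.5
Step 2: N*kB*T = 5023*1.381e-23*252.6 = 1.752e-17
Step 3: U = 2.5 * 1.752e-17 = 4.381e-17 J

4.381e-17


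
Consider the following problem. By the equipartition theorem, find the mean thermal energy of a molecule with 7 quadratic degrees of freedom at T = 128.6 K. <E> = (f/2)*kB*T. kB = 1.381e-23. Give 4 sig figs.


Step 1: f/2 = 7/2 = 3.5
Step 2: kB*T = 1.381e-23 * 128.6 = 1.776e-21
Step 3: <E> = 3.5 * 1.776e-21 = 6.216e-21 J

6.216e-21


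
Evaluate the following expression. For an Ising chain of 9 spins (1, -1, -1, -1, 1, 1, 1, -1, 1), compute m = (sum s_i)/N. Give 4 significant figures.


Step 1: Count up spins (+1): 5, down spins (-1): 4
Step 2: Total magnetization M = 5 - 4 = 1
Step 3: m = M/N = 1/9 = 0.1111

0.1111


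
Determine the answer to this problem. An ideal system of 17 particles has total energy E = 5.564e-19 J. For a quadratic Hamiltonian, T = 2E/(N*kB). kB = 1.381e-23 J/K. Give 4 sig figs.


Step 1: Numerator = 2*E = 2*5.564e-19 = 1.113e-18 J
Step 2: Denominator = N*kB = 17*1.381e-23 = 2.348e-22
Step 3: T = 1.113e-18 / 2.348e-22 = 4740 K

4740


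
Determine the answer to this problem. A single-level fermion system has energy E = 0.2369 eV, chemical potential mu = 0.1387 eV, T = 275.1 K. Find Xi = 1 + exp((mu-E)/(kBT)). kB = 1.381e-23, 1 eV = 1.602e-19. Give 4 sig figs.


Step 1: (mu - E) = 0.1387 - 0.2369 = -0.0982 eV
Step 2: x = (mu-E)*eV/(kB*T) = -0.0982*1.602e-19/(1.381e-23*275.1) = -4.141
Step 3: exp(x) = 0.01591
Step 4: Xi = 1 + 0.01591 = 1.016

1.016


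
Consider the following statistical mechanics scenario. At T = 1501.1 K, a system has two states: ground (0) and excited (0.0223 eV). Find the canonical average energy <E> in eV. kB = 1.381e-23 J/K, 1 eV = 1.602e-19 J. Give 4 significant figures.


Step 1: beta*E = 0.0223*1.602e-19/(1.381e-23*1501.1) = 0.1723
Step 2: exp(-beta*E) = 0.8417
Step 3: <E> = 0.0223*0.8417/(1+0.8417) = 0.01019 eV

0.01019


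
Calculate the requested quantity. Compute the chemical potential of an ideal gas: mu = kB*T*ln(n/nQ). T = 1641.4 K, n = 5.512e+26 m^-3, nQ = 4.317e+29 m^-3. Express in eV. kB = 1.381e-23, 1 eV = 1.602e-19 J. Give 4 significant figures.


Step 1: n/nQ = 5.512e+26/4.317e+29 = 0.001277
Step 2: ln(n/nQ) = -6.663
Step 3: mu = kB*T*ln(n/nQ) = 2.267e-20*-6.663 = -1.51e-19 J
Step 4: Convert to eV: -1.51e-19/1.602e-19 = -0.9428 eV

-0.9428


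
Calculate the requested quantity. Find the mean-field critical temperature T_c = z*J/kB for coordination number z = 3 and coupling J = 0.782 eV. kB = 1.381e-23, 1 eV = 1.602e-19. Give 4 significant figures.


Step 1: z*J = 3*0.782 = 2.346 eV
Step 2: Convert to Joules: 2.346*1.602e-19 = 3.758e-19 J
Step 3: T_c = 3.758e-19 / 1.381e-23 = 2.721e+04 K

2.721e+04


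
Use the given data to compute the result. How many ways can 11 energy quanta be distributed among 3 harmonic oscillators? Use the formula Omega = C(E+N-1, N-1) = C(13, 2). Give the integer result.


Step 1: Use binomial coefficient C(13, 2)
Step 2: Numerator = 13! / 11!
Step 3: Denominator = 2!
Step 4: Omega = 78

78


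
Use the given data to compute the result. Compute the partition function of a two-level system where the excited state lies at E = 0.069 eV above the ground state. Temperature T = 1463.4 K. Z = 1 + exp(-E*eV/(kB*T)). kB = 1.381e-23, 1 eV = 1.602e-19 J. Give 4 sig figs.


Step 1: Compute beta*E = E*eV/(kB*T) = 0.069*1.602e-19/(1.381e-23*1463.4) = 0.547
Step 2: exp(-beta*E) = exp(-0.547) = 0.5787
Step 3: Z = 1 + 0.5787 = 1.579

1.579


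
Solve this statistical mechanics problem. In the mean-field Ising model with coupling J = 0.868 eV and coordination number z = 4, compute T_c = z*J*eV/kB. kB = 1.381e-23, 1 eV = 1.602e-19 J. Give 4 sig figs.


Step 1: z*J = 4*0.868 = 3.472 eV
Step 2: Convert to Joules: 3.472*1.602e-19 = 5.562e-19 J
Step 3: T_c = 5.562e-19 / 1.381e-23 = 4.028e+04 K

4.028e+04


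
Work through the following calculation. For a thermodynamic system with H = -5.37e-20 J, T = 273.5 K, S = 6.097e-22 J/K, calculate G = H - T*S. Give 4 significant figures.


Step 1: T*S = 273.5 * 6.097e-22 = 1.668e-19 J
Step 2: G = H - T*S = -5.37e-20 - 1.668e-19
Step 3: G = -2.205e-19 J

-2.205e-19


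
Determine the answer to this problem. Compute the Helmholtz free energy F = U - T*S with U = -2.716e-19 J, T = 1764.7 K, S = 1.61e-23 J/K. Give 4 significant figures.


Step 1: T*S = 1764.7 * 1.61e-23 = 2.841e-20 J
Step 2: F = U - T*S = -2.716e-19 - 2.841e-20
Step 3: F = -3e-19 J

-3e-19


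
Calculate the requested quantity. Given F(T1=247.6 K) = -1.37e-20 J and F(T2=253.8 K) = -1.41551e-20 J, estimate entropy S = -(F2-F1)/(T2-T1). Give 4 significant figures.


Step 1: dF = F2 - F1 = -1.41551e-20 - (-1.37e-20) = -4.551e-22 J
Step 2: dT = T2 - T1 = 253.8 - 247.6 = 6.2 K
Step 3: S = -dF/dT = -(-4.551e-22)/6.2 = 7.34e-23 J/K

7.34e-23


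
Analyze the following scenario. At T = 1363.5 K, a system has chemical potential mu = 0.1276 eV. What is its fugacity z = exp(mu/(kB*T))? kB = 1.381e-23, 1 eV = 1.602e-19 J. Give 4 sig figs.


Step 1: Convert mu to Joules: 0.1276*1.602e-19 = 2.044e-20 J
Step 2: kB*T = 1.381e-23*1363.5 = 1.883e-20 J
Step 3: mu/(kB*T) = 1.086
Step 4: z = exp(1.086) = 2.961

2.961


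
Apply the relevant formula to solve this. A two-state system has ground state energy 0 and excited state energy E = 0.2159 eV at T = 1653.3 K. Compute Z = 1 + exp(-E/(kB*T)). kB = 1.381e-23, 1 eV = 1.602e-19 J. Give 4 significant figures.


Step 1: Compute beta*E = E*eV/(kB*T) = 0.2159*1.602e-19/(1.381e-23*1653.3) = 1.515
Step 2: exp(-beta*E) = exp(-1.515) = 0.2198
Step 3: Z = 1 + 0.2198 = 1.22

1.22


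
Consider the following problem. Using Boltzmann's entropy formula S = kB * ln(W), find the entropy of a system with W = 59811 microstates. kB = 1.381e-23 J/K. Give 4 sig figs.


Step 1: ln(W) = ln(59811) = 11
Step 2: S = kB * ln(W) = 1.381e-23 * 11
Step 3: S = 1.519e-22 J/K

1.519e-22


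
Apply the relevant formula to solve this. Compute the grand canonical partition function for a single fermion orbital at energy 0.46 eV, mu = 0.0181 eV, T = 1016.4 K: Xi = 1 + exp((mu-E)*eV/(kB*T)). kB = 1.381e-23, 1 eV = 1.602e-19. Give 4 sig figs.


Step 1: (mu - E) = 0.0181 - 0.46 = -0.4419 eV
Step 2: x = (mu-E)*eV/(kB*T) = -0.4419*1.602e-19/(1.381e-23*1016.4) = -5.043
Step 3: exp(x) = 0.006451
Step 4: Xi = 1 + 0.006451 = 1.006

1.006


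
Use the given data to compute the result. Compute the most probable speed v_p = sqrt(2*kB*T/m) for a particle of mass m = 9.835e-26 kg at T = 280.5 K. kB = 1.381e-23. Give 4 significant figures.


Step 1: Numerator = 2*kB*T = 2*1.381e-23*280.5 = 7.747e-21
Step 2: Ratio = 7.747e-21 / 9.835e-26 = 7.877e+04
Step 3: v_p = sqrt(7.877e+04) = 280.7 m/s

280.7


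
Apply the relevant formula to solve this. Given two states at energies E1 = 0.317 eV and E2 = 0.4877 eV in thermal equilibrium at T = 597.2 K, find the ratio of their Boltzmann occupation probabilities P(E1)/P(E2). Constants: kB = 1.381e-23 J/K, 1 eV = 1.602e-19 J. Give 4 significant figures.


Step 1: Compute energy difference dE = E1 - E2 = 0.317 - 0.4877 = -0.1707 eV
Step 2: Convert to Joules: dE_J = -0.1707 * 1.602e-19 = -2.735e-20 J
Step 3: Compute exponent = -dE_J / (kB * T) = -(-2.735e-20) / (1.381e-23 * 597.2) = 3.316
Step 4: P(E1)/P(E2) = exp(3.316) = 27.54

27.54


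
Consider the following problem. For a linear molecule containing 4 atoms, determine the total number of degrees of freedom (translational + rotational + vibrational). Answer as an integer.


Step 1: Translational DOF = 3
Step 2: Rotational DOF (linear) = 2
Step 3: Vibrational DOF = 3*4 - 5 = 7
Step 4: Total = 3 + 2 + 7 = 12

12


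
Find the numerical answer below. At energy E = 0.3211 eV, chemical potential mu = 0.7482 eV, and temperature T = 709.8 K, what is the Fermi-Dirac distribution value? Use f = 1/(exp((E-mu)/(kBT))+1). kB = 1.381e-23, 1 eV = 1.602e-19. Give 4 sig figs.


Step 1: (E - mu) = 0.3211 - 0.7482 = -0.4271 eV
Step 2: Convert: (E-mu)*eV = -6.842e-20 J
Step 3: x = (E-mu)*eV/(kB*T) = -6.98
Step 4: f = 1/(exp(-6.98)+1) = 0.9991

0.9991


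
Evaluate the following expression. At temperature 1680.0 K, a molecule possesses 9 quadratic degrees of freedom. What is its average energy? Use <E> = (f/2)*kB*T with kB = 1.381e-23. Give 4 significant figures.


Step 1: f/2 = 9/2 = 4.5
Step 2: kB*T = 1.381e-23 * 1680.0 = 2.32e-20
Step 3: <E> = 4.5 * 2.32e-20 = 1.044e-19 J

1.044e-19


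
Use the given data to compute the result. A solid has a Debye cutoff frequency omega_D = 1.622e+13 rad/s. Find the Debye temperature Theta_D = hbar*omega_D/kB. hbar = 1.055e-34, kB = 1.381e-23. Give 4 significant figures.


Step 1: hbar*omega_D = 1.055e-34 * 1.622e+13 = 1.711e-21 J
Step 2: Theta_D = 1.711e-21 / 1.381e-23
Step 3: Theta_D = 123.9 K

123.9


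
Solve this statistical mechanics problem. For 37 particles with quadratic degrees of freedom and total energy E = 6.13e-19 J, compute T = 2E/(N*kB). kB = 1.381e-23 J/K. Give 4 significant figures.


Step 1: Numerator = 2*E = 2*6.13e-19 = 1.226e-18 J
Step 2: Denominator = N*kB = 37*1.381e-23 = 5.11e-22
Step 3: T = 1.226e-18 / 5.11e-22 = 2399 K

2399


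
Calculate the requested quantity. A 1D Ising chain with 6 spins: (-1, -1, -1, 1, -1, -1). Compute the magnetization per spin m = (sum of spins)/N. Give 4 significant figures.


Step 1: Count up spins (+1): 1, down spins (-1): 5
Step 2: Total magnetization M = 1 - 5 = -4
Step 3: m = M/N = -4/6 = -0.6667

-0.6667


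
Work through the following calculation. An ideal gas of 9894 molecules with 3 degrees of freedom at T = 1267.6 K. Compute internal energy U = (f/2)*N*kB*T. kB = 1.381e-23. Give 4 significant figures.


Step 1: f/2 = 3/2 = 1.5
Step 2: N*kB*T = 9894*1.381e-23*1267.6 = 1.732e-16
Step 3: U = 1.5 * 1.732e-16 = 2.598e-16 J

2.598e-16


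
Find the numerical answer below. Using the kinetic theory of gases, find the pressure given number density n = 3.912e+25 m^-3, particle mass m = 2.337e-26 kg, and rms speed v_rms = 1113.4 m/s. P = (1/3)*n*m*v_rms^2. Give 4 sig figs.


Step 1: v_rms^2 = 1113.4^2 = 1.24e+06
Step 2: n*m = 3.912e+25*2.337e-26 = 0.9142
Step 3: P = (1/3)*0.9142*1.24e+06 = 3.778e+05 Pa

3.778e+05


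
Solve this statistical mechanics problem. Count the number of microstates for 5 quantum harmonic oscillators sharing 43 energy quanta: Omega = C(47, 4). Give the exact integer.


Step 1: Use binomial coefficient C(47, 4)
Step 2: Numerator = 47! / 43!
Step 3: Denominator = 4!
Step 4: Omega = 178365

178365


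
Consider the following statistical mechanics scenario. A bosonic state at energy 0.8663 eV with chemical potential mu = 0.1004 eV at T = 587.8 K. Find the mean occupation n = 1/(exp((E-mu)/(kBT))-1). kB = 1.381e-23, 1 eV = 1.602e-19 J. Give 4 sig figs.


Step 1: (E - mu) = 0.7659 eV
Step 2: x = (E-mu)*eV/(kB*T) = 0.7659*1.602e-19/(1.381e-23*587.8) = 15.12
Step 3: exp(x) = 3.668e+06
Step 4: n = 1/(exp(x)-1) = 2.726e-07

2.726e-07


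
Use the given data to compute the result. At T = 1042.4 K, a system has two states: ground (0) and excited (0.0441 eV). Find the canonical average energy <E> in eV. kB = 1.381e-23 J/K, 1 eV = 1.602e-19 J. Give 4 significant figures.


Step 1: beta*E = 0.0441*1.602e-19/(1.381e-23*1042.4) = 0.4908
Step 2: exp(-beta*E) = 0.6122
Step 3: <E> = 0.0441*0.6122/(1+0.6122) = 0.01675 eV

0.01675


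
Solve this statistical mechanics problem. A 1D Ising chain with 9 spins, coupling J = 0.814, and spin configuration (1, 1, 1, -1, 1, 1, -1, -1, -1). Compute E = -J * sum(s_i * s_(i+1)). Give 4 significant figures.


Step 1: Nearest-neighbor products: 1, 1, -1, -1, 1, -1, 1, 1
Step 2: Sum of products = 2
Step 3: E = -0.814 * 2 = -1.628

-1.628


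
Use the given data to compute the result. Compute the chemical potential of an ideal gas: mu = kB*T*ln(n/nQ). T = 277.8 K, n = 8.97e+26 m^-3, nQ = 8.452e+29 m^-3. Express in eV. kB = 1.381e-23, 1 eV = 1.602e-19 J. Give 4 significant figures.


Step 1: n/nQ = 8.97e+26/8.452e+29 = 0.001061
Step 2: ln(n/nQ) = -6.848
Step 3: mu = kB*T*ln(n/nQ) = 3.836e-21*-6.848 = -2.627e-20 J
Step 4: Convert to eV: -2.627e-20/1.602e-19 = -0.164 eV

-0.164


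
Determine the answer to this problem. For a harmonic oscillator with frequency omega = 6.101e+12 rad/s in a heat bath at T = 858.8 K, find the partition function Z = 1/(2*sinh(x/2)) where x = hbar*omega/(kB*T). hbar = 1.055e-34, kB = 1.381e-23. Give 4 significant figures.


Step 1: Compute x = hbar*omega/(kB*T) = 1.055e-34*6.101e+12/(1.381e-23*858.8) = 0.05427
Step 2: x/2 = 0.02714
Step 3: sinh(x/2) = 0.02714
Step 4: Z = 1/(2*0.02714) = 18.42

18.42


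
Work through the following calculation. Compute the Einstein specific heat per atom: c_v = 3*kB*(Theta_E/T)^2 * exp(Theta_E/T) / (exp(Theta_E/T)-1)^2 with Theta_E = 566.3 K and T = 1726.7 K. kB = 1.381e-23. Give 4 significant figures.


Step 1: x = Theta_E/T = 566.3/1726.7 = 0.328
Step 2: x^2 = 0.1076
Step 3: exp(x) = 1.388
Step 4: c_v = 3*1.381e-23*0.1076*1.388/(1.388-1)^2 = 4.106e-23

4.106e-23


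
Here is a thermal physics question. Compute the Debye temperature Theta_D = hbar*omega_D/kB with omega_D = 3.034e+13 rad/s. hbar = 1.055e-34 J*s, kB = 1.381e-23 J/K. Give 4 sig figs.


Step 1: hbar*omega_D = 1.055e-34 * 3.034e+13 = 3.201e-21 J
Step 2: Theta_D = 3.201e-21 / 1.381e-23
Step 3: Theta_D = 231.8 K

231.8


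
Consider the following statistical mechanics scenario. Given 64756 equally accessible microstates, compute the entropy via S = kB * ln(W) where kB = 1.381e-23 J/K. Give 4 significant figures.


Step 1: ln(W) = ln(64756) = 11.08
Step 2: S = kB * ln(W) = 1.381e-23 * 11.08
Step 3: S = 1.53e-22 J/K

1.53e-22


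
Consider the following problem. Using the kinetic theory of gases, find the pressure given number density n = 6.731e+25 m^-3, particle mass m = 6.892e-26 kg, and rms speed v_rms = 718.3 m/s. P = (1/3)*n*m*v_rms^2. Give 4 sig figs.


Step 1: v_rms^2 = 718.3^2 = 5.16e+05
Step 2: n*m = 6.731e+25*6.892e-26 = 4.639
Step 3: P = (1/3)*4.639*5.16e+05 = 7.978e+05 Pa

7.978e+05


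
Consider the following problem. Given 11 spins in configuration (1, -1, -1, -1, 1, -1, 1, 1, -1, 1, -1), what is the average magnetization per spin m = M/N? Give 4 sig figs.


Step 1: Count up spins (+1): 5, down spins (-1): 6
Step 2: Total magnetization M = 5 - 6 = -1
Step 3: m = M/N = -1/11 = -0.09091

-0.09091


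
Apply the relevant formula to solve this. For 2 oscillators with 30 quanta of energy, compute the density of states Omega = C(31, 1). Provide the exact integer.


Step 1: Use binomial coefficient C(31, 1)
Step 2: Numerator = 31! / 30!
Step 3: Denominator = 1!
Step 4: Omega = 31

31


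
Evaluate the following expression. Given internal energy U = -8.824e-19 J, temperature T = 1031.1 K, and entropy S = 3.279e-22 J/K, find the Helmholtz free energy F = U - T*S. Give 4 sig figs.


Step 1: T*S = 1031.1 * 3.279e-22 = 3.381e-19 J
Step 2: F = U - T*S = -8.824e-19 - 3.381e-19
Step 3: F = -1.22e-18 J

-1.22e-18


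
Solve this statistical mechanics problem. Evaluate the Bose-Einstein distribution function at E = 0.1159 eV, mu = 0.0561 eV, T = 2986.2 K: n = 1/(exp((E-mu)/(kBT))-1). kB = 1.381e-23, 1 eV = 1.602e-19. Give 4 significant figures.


Step 1: (E - mu) = 0.0598 eV
Step 2: x = (E-mu)*eV/(kB*T) = 0.0598*1.602e-19/(1.381e-23*2986.2) = 0.2323
Step 3: exp(x) = 1.261
Step 4: n = 1/(exp(x)-1) = 3.824

3.824


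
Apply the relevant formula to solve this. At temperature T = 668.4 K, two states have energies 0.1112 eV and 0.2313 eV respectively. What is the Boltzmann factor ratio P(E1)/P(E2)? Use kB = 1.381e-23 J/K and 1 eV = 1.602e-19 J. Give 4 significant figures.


Step 1: Compute energy difference dE = E1 - E2 = 0.1112 - 0.2313 = -0.1201 eV
Step 2: Convert to Joules: dE_J = -0.1201 * 1.602e-19 = -1.924e-20 J
Step 3: Compute exponent = -dE_J / (kB * T) = -(-1.924e-20) / (1.381e-23 * 668.4) = 2.084
Step 4: P(E1)/P(E2) = exp(2.084) = 8.04

8.04


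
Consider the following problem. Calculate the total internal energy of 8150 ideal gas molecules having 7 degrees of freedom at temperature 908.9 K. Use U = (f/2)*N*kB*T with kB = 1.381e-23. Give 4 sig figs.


Step 1: f/2 = 7/2 = 3.5
Step 2: N*kB*T = 8150*1.381e-23*908.9 = 1.023e-16
Step 3: U = 3.5 * 1.023e-16 = 3.58e-16 J

3.58e-16


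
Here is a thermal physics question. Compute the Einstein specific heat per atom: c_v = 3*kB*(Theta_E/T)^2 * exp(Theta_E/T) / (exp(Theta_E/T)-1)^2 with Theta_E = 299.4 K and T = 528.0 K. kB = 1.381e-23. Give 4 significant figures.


Step 1: x = Theta_E/T = 299.4/528.0 = 0.567
Step 2: x^2 = 0.3215
Step 3: exp(x) = 1.763
Step 4: c_v = 3*1.381e-23*0.3215*1.763/(1.763-1)^2 = 4.034e-23

4.034e-23


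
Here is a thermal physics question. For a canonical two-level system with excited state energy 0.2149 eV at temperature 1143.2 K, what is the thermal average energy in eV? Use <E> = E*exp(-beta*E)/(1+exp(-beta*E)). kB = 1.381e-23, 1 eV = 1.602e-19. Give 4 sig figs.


Step 1: beta*E = 0.2149*1.602e-19/(1.381e-23*1143.2) = 2.181
Step 2: exp(-beta*E) = 0.113
Step 3: <E> = 0.2149*0.113/(1+0.113) = 0.02181 eV

0.02181


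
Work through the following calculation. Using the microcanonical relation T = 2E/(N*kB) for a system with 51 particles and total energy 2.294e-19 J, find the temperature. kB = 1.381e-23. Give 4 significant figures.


Step 1: Numerator = 2*E = 2*2.294e-19 = 4.588e-19 J
Step 2: Denominator = N*kB = 51*1.381e-23 = 7.043e-22
Step 3: T = 4.588e-19 / 7.043e-22 = 651.4 K

651.4


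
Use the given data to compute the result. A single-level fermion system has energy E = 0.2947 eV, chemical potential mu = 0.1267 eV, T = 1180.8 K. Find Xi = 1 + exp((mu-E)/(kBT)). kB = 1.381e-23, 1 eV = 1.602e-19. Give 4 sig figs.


Step 1: (mu - E) = 0.1267 - 0.2947 = -0.168 eV
Step 2: x = (mu-E)*eV/(kB*T) = -0.168*1.602e-19/(1.381e-23*1180.8) = -1.65
Step 3: exp(x) = 0.192
Step 4: Xi = 1 + 0.192 = 1.192

1.192


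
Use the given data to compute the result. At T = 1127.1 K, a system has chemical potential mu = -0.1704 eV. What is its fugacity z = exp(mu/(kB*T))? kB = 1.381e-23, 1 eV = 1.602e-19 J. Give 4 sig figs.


Step 1: Convert mu to Joules: -0.1704*1.602e-19 = -2.73e-20 J
Step 2: kB*T = 1.381e-23*1127.1 = 1.557e-20 J
Step 3: mu/(kB*T) = -1.754
Step 4: z = exp(-1.754) = 0.1731

0.1731


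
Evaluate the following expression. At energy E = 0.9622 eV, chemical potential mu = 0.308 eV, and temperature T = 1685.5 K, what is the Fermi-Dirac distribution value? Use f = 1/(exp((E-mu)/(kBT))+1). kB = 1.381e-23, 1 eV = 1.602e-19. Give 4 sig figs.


Step 1: (E - mu) = 0.9622 - 0.308 = 0.6542 eV
Step 2: Convert: (E-mu)*eV = 1.048e-19 J
Step 3: x = (E-mu)*eV/(kB*T) = 4.502
Step 4: f = 1/(exp(4.502)+1) = 0.01096

0.01096


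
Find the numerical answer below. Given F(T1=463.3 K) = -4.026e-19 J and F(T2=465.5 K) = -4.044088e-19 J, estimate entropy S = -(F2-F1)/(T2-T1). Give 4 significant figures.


Step 1: dF = F2 - F1 = -4.044088e-19 - (-4.026e-19) = -1.8088e-21 J
Step 2: dT = T2 - T1 = 465.5 - 463.3 = 2.2 K
Step 3: S = -dF/dT = -(-1.8088e-21)/2.2 = 8.222e-22 J/K

8.222e-22


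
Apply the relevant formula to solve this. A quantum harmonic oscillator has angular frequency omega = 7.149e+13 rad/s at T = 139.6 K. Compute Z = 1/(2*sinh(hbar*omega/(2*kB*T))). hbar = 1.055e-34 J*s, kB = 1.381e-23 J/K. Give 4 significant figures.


Step 1: Compute x = hbar*omega/(kB*T) = 1.055e-34*7.149e+13/(1.381e-23*139.6) = 3.912
Step 2: x/2 = 1.956
Step 3: sinh(x/2) = 3.465
Step 4: Z = 1/(2*3.465) = 0.1443

0.1443


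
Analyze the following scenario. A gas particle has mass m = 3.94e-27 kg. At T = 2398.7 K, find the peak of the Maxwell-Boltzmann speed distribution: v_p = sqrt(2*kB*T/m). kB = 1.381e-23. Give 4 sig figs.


Step 1: Numerator = 2*kB*T = 2*1.381e-23*2398.7 = 6.625e-20
Step 2: Ratio = 6.625e-20 / 3.94e-27 = 1.682e+07
Step 3: v_p = sqrt(1.682e+07) = 4101 m/s

4101


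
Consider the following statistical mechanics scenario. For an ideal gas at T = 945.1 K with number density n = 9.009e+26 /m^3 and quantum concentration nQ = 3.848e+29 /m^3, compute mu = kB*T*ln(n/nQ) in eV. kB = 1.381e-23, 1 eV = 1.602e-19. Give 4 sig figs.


Step 1: n/nQ = 9.009e+26/3.848e+29 = 0.002341
Step 2: ln(n/nQ) = -6.057
Step 3: mu = kB*T*ln(n/nQ) = 1.305e-20*-6.057 = -7.906e-20 J
Step 4: Convert to eV: -7.906e-20/1.602e-19 = -0.4935 eV

-0.4935


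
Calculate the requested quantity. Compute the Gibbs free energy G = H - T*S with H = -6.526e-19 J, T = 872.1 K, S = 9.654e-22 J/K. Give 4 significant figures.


Step 1: T*S = 872.1 * 9.654e-22 = 8.419e-19 J
Step 2: G = H - T*S = -6.526e-19 - 8.419e-19
Step 3: G = -1.495e-18 J

-1.495e-18


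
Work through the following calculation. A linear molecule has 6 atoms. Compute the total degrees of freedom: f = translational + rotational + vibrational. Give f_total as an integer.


Step 1: Translational DOF = 3
Step 2: Rotational DOF (linear) = 2
Step 3: Vibrational DOF = 3*6 - 5 = 13
Step 4: Total = 3 + 2 + 13 = 18

18


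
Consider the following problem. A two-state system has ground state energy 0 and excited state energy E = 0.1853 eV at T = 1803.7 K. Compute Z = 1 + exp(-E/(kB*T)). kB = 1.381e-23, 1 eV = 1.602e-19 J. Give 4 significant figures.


Step 1: Compute beta*E = E*eV/(kB*T) = 0.1853*1.602e-19/(1.381e-23*1803.7) = 1.192
Step 2: exp(-beta*E) = exp(-1.192) = 0.3037
Step 3: Z = 1 + 0.3037 = 1.304

1.304


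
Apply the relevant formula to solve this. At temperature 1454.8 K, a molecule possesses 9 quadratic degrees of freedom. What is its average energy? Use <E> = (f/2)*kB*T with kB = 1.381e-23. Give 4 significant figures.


Step 1: f/2 = 9/2 = 4.5
Step 2: kB*T = 1.381e-23 * 1454.8 = 2.009e-20
Step 3: <E> = 4.5 * 2.009e-20 = 9.041e-20 J

9.041e-20


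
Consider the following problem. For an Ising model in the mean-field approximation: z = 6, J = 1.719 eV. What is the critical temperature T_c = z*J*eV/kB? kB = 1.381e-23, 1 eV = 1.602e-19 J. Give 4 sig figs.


Step 1: z*J = 6*1.719 = 10.31 eV
Step 2: Convert to Joules: 10.31*1.602e-19 = 1.652e-18 J
Step 3: T_c = 1.652e-18 / 1.381e-23 = 1.196e+05 K

1.196e+05


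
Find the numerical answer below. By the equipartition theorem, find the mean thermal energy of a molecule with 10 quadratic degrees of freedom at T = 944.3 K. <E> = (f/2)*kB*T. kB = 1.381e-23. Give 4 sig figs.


Step 1: f/2 = 10/2 = 5
Step 2: kB*T = 1.381e-23 * 944.3 = 1.304e-20
Step 3: <E> = 5 * 1.304e-20 = 6.52e-20 J

6.52e-20


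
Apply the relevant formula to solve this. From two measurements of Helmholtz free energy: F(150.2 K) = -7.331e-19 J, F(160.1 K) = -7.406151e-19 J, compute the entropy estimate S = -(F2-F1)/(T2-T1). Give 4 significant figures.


Step 1: dF = F2 - F1 = -7.406151e-19 - (-7.331e-19) = -7.5151e-21 J
Step 2: dT = T2 - T1 = 160.1 - 150.2 = 9.9 K
Step 3: S = -dF/dT = -(-7.5151e-21)/9.9 = 7.591e-22 J/K

7.591e-22


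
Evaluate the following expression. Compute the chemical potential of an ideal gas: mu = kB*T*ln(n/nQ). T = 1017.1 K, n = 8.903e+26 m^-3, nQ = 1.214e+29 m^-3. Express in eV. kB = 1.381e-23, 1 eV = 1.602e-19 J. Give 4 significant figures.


Step 1: n/nQ = 8.903e+26/1.214e+29 = 0.007334
Step 2: ln(n/nQ) = -4.915
Step 3: mu = kB*T*ln(n/nQ) = 1.405e-20*-4.915 = -6.904e-20 J
Step 4: Convert to eV: -6.904e-20/1.602e-19 = -0.431 eV

-0.431
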